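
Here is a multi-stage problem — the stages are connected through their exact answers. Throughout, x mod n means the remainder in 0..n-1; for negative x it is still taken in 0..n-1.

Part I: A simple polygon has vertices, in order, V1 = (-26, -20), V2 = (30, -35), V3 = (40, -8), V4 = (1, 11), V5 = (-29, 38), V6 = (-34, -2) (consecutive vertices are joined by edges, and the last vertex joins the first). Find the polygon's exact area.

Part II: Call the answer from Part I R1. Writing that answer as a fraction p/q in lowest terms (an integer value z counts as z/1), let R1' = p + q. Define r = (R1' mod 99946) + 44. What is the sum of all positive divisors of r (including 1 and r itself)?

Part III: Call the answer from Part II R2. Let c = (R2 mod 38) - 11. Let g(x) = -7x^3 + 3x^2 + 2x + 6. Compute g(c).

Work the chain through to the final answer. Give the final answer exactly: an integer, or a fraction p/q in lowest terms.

Part I: cross terms: (-26*-35 - 30*-20)=1510, (30*-8 - 40*-35)=1160, (40*11 - 1*-8)=448, (1*38 - -29*11)=357, (-29*-2 - -34*38)=1350, (-34*-20 - -26*-2)=628; twice the area = |5453| = 5453; area = 5453/2; answer 5453/2
Part II: R1 = 5453/2; threaded value p + q = 5455; r = 5499; 5499 = 3^2 * 13 * 47; sigma = (1 + 3 + 9) * (1 + 13) * (1 + 47) = 13 * 14 * 48 = 8736; answer 8736
Part III: R2 = 8736; c = 23; -7*(23)^3 + 3*(23)^2 + 2*(23)^1 + 6 = (-85169) + (1587) + (46) + (6) = -83530; answer -83530

-83530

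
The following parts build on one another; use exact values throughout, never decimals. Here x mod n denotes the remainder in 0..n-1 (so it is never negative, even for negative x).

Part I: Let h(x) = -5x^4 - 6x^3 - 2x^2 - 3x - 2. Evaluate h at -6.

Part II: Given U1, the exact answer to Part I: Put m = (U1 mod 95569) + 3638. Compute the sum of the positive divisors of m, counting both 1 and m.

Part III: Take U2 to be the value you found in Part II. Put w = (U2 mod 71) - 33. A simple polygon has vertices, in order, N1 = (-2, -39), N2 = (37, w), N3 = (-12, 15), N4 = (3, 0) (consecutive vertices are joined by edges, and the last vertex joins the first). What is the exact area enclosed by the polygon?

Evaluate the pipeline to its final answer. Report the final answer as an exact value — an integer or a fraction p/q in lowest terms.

Part I: -5*(-6)^4 - 6*(-6)^3 - 2*(-6)^2 - 3*(-6)^1 - 2 = (-6480) + (1296) + (-72) + (18) + (-2) = -5240; answer -5240
Part II: U1 = -5240; m = 93967; 93967 is prime, so its only divisors are 1 and 93967; sigma = 1 + 93967 = 93968; answer 93968
Part III: U2 = 93968; w = 2; cross terms: (-2*2 - 37*-39)=1439, (37*15 - -12*2)=579, (-12*0 - 3*15)=-45, (3*-39 - -2*0)=-117; twice the area = |1856| = 1856; area = 928; answer 928

928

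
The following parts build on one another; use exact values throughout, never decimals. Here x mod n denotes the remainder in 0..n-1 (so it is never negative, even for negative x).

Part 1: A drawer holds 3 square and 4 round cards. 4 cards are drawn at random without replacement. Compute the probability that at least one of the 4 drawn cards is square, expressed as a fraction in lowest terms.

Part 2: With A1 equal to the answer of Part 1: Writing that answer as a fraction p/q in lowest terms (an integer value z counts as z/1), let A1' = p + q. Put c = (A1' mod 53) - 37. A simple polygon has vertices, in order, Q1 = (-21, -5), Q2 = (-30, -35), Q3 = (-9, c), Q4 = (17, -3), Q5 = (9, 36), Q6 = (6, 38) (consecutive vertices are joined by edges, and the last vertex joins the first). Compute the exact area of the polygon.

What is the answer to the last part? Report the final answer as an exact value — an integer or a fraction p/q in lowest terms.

2817/2

Part 1: total draws C(7,4) = 35; complement C(4,4) = 1; favorable 35 - 1 = 34; P = 34/35; answer 34/35
Part 2: A1 = 34/35; threaded value p + q = 69; c = -21; cross terms: (-21*-35 - -30*-5)=585, (-30*-21 - -9*-35)=315, (-9*-3 - 17*-21)=384, (17*36 - 9*-3)=639, (9*38 - 6*36)=126, (6*-5 - -21*38)=768; twice the area = |2817| = 2817; area = 2817/2; answer 2817/2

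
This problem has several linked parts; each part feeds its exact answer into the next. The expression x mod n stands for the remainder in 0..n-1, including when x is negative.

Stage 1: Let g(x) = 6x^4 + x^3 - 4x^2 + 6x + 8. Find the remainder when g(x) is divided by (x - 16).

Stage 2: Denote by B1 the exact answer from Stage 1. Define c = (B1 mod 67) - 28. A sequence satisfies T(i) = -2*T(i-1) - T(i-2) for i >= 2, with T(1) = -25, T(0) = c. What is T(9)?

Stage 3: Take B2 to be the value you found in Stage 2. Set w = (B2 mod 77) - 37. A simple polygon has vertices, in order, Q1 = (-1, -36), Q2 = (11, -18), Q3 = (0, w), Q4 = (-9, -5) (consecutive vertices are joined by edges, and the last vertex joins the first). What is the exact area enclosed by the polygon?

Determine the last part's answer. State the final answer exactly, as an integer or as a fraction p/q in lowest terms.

373/2

Stage 1: remainder = value at the root: 6*(16)^4 + 1*(16)^3 - 4*(16)^2 + 6*(16)^1 + 8 = (393216) + (4096) + (-1024) + (96) + (8) = 396392; answer 396392
Stage 2: B1 = 396392; c = -8; T(2) = -2*(-25) - 1*(-8) = 58; iterating: T(2)=58, T(3)=-91, T(4)=124, T(5)=-157, T(6)=190, T(7)=-223, T(8)=256, T(9)=-289; answer -289
Stage 3: B2 = -289; w = -18; cross terms: (-1*-18 - 11*-36)=414, (11*-18 - 0*-18)=-198, (0*-5 - -9*-18)=-162, (-9*-36 - -1*-5)=319; twice the area = |373| = 373; area = 373/2; answer 373/2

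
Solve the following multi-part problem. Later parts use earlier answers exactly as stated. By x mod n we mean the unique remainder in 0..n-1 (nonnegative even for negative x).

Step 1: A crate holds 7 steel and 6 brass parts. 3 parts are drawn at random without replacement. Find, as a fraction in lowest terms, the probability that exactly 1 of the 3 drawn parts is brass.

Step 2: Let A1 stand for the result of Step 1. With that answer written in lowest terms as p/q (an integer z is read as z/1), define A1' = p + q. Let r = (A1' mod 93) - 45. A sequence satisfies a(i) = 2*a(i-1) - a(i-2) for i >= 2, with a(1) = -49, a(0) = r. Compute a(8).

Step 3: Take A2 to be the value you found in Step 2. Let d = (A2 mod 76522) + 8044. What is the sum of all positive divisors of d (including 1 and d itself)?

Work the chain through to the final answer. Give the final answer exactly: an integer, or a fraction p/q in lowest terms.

Step 1: total draws C(13,3) = 286; favorable C(6,1)*C(7,2) = 126; P = 63/143; answer 63/143
Step 2: A1 = 63/143; threaded value p + q = 206; r = -25; a(2) = 2*(-49) - 1*(-25) = -73; iterating: a(2)=-73, a(3)=-97, a(4)=-121, a(5)=-145, a(6)=-169, a(7)=-193, a(8)=-217; answer -217
Step 3: A2 = -217; d = 84349; 84349 is prime, so its only divisors are 1 and 84349; sigma = 1 + 84349 = 84350; answer 84350

84350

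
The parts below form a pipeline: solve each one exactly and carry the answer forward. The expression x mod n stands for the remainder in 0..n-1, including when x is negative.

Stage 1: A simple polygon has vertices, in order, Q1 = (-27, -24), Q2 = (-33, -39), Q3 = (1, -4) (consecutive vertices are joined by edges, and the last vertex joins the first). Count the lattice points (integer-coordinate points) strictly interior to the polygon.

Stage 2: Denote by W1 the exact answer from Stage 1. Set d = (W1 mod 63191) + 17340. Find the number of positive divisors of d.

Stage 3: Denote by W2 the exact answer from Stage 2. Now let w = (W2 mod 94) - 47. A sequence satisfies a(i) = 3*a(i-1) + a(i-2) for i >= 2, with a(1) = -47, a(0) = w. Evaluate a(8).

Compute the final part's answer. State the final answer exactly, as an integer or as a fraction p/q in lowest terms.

Stage 1: cross terms: (-27*-39 - -33*-24)=261, (-33*-4 - 1*-39)=171, (1*-24 - -27*-4)=-132; twice the area = |300| = 300; area = 150; boundary points = 3 + 1 + 4 = 8; strictly interior points = area - boundary/2 + 1 = 147; answer 147
Stage 2: W1 = 147; d = 17487; 17487 = 3^2 * 29 * 67; number of divisors = (2+1) * (1+1) * (1+1) = 12; answer 12
Stage 3: W2 = 12; w = -35; a(2) = 3*(-47) + 1*(-35) = -176; iterating: a(2)=-176, a(3)=-575, a(4)=-1901, a(5)=-6278, a(6)=-20735, a(7)=-68483, a(8)=-226184; answer -226184

-226184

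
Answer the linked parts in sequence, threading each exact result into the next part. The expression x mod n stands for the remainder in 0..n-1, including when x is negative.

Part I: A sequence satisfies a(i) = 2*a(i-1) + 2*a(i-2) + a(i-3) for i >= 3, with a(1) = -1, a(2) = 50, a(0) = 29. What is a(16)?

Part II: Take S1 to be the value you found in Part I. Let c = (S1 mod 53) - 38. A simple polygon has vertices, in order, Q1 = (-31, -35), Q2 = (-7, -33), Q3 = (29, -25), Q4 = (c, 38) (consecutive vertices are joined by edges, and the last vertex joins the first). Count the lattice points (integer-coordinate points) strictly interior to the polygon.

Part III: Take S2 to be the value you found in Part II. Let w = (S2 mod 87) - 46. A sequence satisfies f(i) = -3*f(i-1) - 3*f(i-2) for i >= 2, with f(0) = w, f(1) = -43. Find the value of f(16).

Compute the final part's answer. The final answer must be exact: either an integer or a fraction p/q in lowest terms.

754515

Part I: a(3) = 2*(50) + 2*(-1) + 1*(29) = 127; iterating: a(3)=127, a(4)=353, a(5)=1010, a(6)=2853, a(7)=8079, a(8)=22874, a(9)=64759, a(10)=183345, a(11)=519082, a(12)=1469613, a(13)=4160735, a(14)=11779778, a(15)=33350639, a(16)=94421569; answer 94421569
Part II: S1 = 94421569; c = -36; cross terms: (-31*-33 - -7*-35)=778, (-7*-25 - 29*-33)=1132, (29*38 - -36*-25)=202, (-36*-35 - -31*38)=2438; twice the area = |4550| = 4550; area = 2275; boundary points = 2 + 4 + 1 + 1 = 8; strictly interior points = area - boundary/2 + 1 = 2272; answer 2272
Part III: S2 = 2272; w = -36; f(2) = -3*(-43) - 3*(-36) = 237; iterating: f(2)=237, f(3)=-582, f(4)=1035, f(5)=-1359, f(6)=972, f(7)=1161, f(8)=-6399, f(9)=15714, f(10)=-27945, f(11)=36693, f(12)=-26244, f(13)=-31347, f(14)=172773, f(15)=-424278, f(16)=754515; answer 754515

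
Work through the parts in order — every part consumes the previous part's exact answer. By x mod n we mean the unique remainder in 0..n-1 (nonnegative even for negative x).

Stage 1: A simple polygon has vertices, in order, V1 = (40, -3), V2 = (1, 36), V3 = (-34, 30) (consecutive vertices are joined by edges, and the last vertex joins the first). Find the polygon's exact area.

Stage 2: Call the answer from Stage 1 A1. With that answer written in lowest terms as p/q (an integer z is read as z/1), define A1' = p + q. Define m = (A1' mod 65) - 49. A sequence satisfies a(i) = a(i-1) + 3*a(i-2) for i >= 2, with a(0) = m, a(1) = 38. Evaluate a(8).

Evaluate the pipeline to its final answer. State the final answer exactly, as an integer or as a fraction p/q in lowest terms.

5918

Stage 1: cross terms: (40*36 - 1*-3)=1443, (1*30 - -34*36)=1254, (-34*-3 - 40*30)=-1098; twice the area = |1599| = 1599; area = 1599/2; answer 1599/2
Stage 2: A1 = 1599/2; threaded value p + q = 1601; m = -8; a(2) = 1*(38) + 3*(-8) = 14; iterating: a(2)=14, a(3)=128, a(4)=170, a(5)=554, a(6)=1064, a(7)=2726, a(8)=5918; answer 5918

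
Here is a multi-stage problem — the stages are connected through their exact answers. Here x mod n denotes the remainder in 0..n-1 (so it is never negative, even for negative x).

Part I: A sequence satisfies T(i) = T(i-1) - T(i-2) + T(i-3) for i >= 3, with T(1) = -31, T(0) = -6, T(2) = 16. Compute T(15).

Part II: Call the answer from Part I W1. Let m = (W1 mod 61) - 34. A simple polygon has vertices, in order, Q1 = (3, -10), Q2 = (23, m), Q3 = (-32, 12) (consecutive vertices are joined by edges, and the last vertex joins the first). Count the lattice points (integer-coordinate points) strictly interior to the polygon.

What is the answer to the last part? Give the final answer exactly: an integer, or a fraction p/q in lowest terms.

Part I: T(3) = 1*(16) - 1*(-31) + 1*(-6) = 41; iterating: T(3)=41, T(4)=-6, T(5)=-31, T(6)=16, T(7)=41, T(8)=-6, T(9)=-31, T(10)=16, T(11)=41, T(12)=-6, T(13)=-31, T(14)=16, T(15)=41; answer 41
Part II: W1 = 41; m = 7; cross terms: (3*7 - 23*-10)=251, (23*12 - -32*7)=500, (-32*-10 - 3*12)=284; twice the area = |1035| = 1035; area = 1035/2; boundary points = 1 + 5 + 1 = 7; strictly interior points = area - boundary/2 + 1 = 515; answer 515

515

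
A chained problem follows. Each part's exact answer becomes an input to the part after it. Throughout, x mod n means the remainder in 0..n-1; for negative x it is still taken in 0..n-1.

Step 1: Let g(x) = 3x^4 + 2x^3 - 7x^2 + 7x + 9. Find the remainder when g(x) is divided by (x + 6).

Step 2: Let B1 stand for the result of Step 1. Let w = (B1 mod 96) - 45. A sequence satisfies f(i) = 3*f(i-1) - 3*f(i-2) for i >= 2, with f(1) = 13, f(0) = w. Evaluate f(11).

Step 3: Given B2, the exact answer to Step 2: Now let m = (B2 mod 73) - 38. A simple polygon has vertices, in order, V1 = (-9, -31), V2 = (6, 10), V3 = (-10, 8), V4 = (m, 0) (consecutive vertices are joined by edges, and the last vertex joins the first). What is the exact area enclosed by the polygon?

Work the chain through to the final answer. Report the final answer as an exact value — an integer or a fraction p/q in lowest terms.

Step 1: remainder = value at the root: 3*(-6)^4 + 2*(-6)^3 - 7*(-6)^2 + 7*(-6)^1 + 9 = (3888) + (-432) + (-252) + (-42) + (9) = 3171; answer 3171
Step 2: B1 = 3171; w = -42; f(2) = 3*(13) - 3*(-42) = 165; iterating: f(2)=165, f(3)=456, f(4)=873, f(5)=1251, f(6)=1134, f(7)=-351, f(8)=-4455, f(9)=-12312, f(10)=-23571, f(11)=-33777; answer -33777
Step 3: B2 = -33777; m = -16; cross terms: (-9*10 - 6*-31)=96, (6*8 - -10*10)=148, (-10*0 - -16*8)=128, (-16*-31 - -9*0)=496; twice the area = |868| = 868; area = 434; answer 434

434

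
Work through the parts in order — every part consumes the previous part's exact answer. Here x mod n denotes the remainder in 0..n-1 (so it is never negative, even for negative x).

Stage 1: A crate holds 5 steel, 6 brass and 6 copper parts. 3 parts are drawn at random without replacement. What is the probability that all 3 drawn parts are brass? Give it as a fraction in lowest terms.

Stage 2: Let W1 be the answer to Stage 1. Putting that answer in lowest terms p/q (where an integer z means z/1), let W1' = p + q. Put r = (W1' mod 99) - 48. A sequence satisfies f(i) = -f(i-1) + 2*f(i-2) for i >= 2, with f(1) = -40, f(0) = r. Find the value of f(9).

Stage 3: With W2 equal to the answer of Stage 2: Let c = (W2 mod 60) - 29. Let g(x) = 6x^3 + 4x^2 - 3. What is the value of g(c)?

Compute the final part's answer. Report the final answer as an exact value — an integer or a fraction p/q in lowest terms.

Stage 1: total draws C(17,3) = 680; favorable C(6,3) = 20; P = 1/34; answer 1/34
Stage 2: W1 = 1/34; threaded value p + q = 35; r = -13; f(2) = -1*(-40) + 2*(-13) = 14; iterating: f(2)=14, f(3)=-94, f(4)=122, f(5)=-310, f(6)=554, f(7)=-1174, f(8)=2282, f(9)=-4630; answer -4630
Stage 3: W2 = -4630; c = 21; 6*(21)^3 + 4*(21)^2 - 3 = (55566) + (1764) + (-3) = 57327; answer 57327

57327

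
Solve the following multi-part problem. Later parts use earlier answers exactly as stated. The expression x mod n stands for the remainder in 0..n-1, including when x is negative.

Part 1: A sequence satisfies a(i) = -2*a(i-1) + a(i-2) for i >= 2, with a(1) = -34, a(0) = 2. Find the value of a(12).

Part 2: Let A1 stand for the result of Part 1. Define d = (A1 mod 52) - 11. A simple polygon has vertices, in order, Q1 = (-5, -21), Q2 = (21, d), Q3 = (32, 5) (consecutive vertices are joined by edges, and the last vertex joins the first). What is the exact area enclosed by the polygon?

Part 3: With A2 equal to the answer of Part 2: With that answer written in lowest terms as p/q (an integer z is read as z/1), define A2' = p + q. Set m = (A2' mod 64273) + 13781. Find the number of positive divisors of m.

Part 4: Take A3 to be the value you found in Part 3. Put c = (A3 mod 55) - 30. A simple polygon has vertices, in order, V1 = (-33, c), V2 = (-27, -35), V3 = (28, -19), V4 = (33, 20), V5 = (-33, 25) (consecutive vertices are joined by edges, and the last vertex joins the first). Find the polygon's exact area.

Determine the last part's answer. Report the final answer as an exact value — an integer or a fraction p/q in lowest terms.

6085/2

Part 1: a(2) = -2*(-34) + 1*(2) = 70; iterating: a(2)=70, a(3)=-174, a(4)=418, a(5)=-1010, a(6)=2438, a(7)=-5886, a(8)=14210, a(9)=-34306, a(10)=82822, a(11)=-199950, a(12)=482722; answer 482722
Part 2: A1 = 482722; d = -5; cross terms: (-5*-5 - 21*-21)=466, (21*5 - 32*-5)=265, (32*-21 - -5*5)=-647; twice the area = |84| = 84; area = 42; answer 42
Part 3: A2 = 42; threaded value p + q = 43; m = 13824; 13824 = 2^9 * 3^3; number of divisors = (9+1) * (3+1) = 40; answer 40
Part 4: A3 = 40; c = 10; cross terms: (-33*-35 - -27*10)=1425, (-27*-19 - 28*-35)=1493, (28*20 - 33*-19)=1187, (33*25 - -33*20)=1485, (-33*10 - -33*25)=495; twice the area = |6085| = 6085; area = 6085/2; answer 6085/2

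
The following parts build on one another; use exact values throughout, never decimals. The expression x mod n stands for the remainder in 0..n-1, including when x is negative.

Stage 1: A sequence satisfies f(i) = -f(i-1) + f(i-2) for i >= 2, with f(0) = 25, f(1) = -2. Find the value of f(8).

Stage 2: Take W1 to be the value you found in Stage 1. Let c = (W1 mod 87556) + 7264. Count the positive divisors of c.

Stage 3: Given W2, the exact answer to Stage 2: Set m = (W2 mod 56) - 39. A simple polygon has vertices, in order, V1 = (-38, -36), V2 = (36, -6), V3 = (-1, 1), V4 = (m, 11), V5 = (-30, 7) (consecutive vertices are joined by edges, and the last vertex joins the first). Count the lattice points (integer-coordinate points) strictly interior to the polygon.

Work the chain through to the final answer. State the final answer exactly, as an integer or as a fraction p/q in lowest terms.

Stage 1: f(2) = -1*(-2) + 1*(25) = 27; iterating: f(2)=27, f(3)=-29, f(4)=56, f(5)=-85, f(6)=141, f(7)=-226, f(8)=367; answer 367
Stage 2: W1 = 367; c = 7631; 7631 = 13 * 587; number of divisors = (1+1) * (1+1) = 4; answer 4
Stage 3: W2 = 4; m = -35; cross terms: (-38*-6 - 36*-36)=1524, (36*1 - -1*-6)=30, (-1*11 - -35*1)=24, (-35*7 - -30*11)=85, (-30*-36 - -38*7)=1346; twice the area = |3009| = 3009; area = 3009/2; boundary points = 2 + 1 + 2 + 1 + 1 = 7; strictly interior points = area - boundary/2 + 1 = 1502; answer 1502

1502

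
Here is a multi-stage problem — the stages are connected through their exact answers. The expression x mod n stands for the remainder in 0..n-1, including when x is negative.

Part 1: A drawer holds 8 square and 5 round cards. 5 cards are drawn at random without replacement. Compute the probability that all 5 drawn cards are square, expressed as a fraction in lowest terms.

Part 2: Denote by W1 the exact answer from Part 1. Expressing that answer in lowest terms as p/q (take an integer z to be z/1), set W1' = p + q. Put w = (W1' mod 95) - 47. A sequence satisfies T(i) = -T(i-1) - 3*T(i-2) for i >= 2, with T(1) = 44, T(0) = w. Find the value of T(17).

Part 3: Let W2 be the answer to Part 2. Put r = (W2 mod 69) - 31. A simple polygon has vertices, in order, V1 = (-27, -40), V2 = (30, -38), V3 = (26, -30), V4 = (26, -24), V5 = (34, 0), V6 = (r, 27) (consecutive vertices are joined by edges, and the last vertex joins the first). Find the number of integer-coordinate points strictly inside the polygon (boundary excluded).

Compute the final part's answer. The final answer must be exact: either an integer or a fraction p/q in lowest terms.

Part 1: total draws C(13,5) = 1287; favorable C(8,5) = 56; P = 56/1287; answer 56/1287
Part 2: W1 = 56/1287; threaded value p + q = 1343; w = -34; T(2) = -1*(44) - 3*(-34) = 58; iterating: T(2)=58, T(3)=-190, T(4)=16, T(5)=554, T(6)=-602, T(7)=-1060, T(8)=2866, T(9)=314, T(10)=-8912, T(11)=7970, T(12)=18766, T(13)=-42676, T(14)=-13622, T(15)=141650, T(16)=-100784, T(17)=-324166; answer -324166
Part 3: W2 = -324166; r = 34; cross terms: (-27*-38 - 30*-40)=2226, (30*-30 - 26*-38)=88, (26*-24 - 26*-30)=156, (26*0 - 34*-24)=816, (34*27 - 34*0)=918, (34*-40 - -27*27)=-631; twice the area = |3573| = 3573; area = 3573/2; boundary points = 1 + 4 + 6 + 8 + 27 + 1 = 47; strictly interior points = area - boundary/2 + 1 = 1764; answer 1764

1764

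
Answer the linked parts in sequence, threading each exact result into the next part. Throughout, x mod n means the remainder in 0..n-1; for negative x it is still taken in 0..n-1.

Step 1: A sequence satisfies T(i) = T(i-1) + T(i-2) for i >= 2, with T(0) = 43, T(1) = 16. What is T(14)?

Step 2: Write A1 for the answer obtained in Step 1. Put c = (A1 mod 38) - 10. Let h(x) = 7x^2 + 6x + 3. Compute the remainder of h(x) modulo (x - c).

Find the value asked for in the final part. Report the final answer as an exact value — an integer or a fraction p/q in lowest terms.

Step 1: T(2) = 1*(16) + 1*(43) = 59; iterating: T(2)=59, T(3)=75, T(4)=134, T(5)=209, T(6)=343, T(7)=552, T(8)=895, T(9)=1447, T(10)=2342, T(11)=3789, T(12)=6131, T(13)=9920, T(14)=16051; answer 16051
Step 2: A1 = 16051; c = 5; remainder = value at the root: 7*(5)^2 + 6*(5)^1 + 3 = (175) + (30) + (3) = 208; answer 208

208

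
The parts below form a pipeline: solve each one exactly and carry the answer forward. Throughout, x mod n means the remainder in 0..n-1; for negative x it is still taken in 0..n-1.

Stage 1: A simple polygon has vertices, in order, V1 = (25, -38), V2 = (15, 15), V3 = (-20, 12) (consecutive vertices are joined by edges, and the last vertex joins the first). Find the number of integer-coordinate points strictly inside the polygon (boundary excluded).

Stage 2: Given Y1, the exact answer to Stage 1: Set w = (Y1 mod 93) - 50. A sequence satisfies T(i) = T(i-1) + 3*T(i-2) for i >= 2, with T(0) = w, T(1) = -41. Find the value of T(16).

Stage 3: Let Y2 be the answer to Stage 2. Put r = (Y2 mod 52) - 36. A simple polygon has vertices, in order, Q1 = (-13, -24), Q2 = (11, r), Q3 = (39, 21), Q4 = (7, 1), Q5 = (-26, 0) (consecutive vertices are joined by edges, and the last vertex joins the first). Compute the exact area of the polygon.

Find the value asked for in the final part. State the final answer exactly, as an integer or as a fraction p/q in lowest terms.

Stage 1: cross terms: (25*15 - 15*-38)=945, (15*12 - -20*15)=480, (-20*-38 - 25*12)=460; twice the area = |1885| = 1885; area = 1885/2; boundary points = 1 + 1 + 5 = 7; strictly interior points = area - boundary/2 + 1 = 940; answer 940
Stage 2: Y1 = 940; w = -40; T(2) = 1*(-41) + 3*(-40) = -161; iterating: T(2)=-161, T(3)=-284, T(4)=-767, T(5)=-1619, T(6)=-3920, T(7)=-8777, T(8)=-20537, T(9)=-46868, T(10)=-108479, T(11)=-249083, T(12)=-574520, T(13)=-1321769, T(14)=-3045329, T(15)=-7010636, T(16)=-16146623; answer -16146623
Stage 3: Y2 = -16146623; r = -35; cross terms: (-13*-35 - 11*-24)=719, (11*21 - 39*-35)=1596, (39*1 - 7*21)=-108, (7*0 - -26*1)=26, (-26*-24 - -13*0)=624; twice the area = |2857| = 2857; area = 2857/2; answer 2857/2

2857/2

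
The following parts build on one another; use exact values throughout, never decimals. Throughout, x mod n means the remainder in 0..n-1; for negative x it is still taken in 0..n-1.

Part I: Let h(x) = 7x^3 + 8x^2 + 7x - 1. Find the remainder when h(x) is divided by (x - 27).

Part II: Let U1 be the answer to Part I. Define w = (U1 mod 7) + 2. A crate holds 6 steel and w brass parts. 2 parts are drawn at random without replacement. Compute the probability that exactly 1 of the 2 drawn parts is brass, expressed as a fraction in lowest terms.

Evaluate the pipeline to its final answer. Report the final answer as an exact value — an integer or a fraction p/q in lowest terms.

Part I: remainder = value at the root: 7*(27)^3 + 8*(27)^2 + 7*(27)^1 - 1 = (137781) + (5832) + (189) + (-1) = 143801; answer 143801
Part II: U1 = 143801; w = 2; total draws C(8,2) = 28; favorable C(2,1)*C(6,1) = 12; P = 3/7; answer 3/7

3/7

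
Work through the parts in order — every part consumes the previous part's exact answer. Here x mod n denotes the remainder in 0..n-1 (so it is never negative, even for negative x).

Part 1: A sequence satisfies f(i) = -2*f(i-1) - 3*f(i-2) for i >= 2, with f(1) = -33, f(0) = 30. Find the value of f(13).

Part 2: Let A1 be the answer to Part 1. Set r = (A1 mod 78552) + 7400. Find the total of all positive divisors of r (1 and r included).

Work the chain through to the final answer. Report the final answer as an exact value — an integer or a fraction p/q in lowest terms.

67392

Part 1: f(2) = -2*(-33) - 3*(30) = -24; iterating: f(2)=-24, f(3)=147, f(4)=-222, f(5)=3, f(6)=660, f(7)=-1329, f(8)=678, f(9)=2631, f(10)=-7296, f(11)=6699, f(12)=8490, f(13)=-37077; answer -37077
Part 2: A1 = -37077; r = 48875; 48875 = 5^3 * 17 * 23; sigma = (1 + 5 + 25 + 125) * (1 + 17) * (1 + 23) = 156 * 18 * 24 = 67392; answer 67392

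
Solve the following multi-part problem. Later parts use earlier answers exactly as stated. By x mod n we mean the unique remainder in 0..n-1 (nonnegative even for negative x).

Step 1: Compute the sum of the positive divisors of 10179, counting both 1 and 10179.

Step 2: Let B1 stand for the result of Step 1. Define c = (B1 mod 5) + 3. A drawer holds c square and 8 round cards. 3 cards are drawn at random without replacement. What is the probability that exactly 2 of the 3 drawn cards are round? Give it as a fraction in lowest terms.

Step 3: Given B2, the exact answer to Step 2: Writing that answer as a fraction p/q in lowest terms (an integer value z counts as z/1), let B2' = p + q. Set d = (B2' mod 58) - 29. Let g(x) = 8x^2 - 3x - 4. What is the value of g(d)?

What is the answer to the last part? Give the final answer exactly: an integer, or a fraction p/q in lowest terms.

Step 1: 10179 = 3^3 * 13 * 29; sigma = (1 + 3 + 9 + 27) * (1 + 13) * (1 + 29) = 40 * 14 * 30 = 16800; answer 16800
Step 2: B1 = 16800; c = 3; total draws C(11,3) = 165; favorable C(8,2)*C(3,1) = 84; P = 28/55; answer 28/55
Step 3: B2 = 28/55; threaded value p + q = 83; d = -4; 8*(-4)^2 - 3*(-4)^1 - 4 = (128) + (12) + (-4) = 136; answer 136

136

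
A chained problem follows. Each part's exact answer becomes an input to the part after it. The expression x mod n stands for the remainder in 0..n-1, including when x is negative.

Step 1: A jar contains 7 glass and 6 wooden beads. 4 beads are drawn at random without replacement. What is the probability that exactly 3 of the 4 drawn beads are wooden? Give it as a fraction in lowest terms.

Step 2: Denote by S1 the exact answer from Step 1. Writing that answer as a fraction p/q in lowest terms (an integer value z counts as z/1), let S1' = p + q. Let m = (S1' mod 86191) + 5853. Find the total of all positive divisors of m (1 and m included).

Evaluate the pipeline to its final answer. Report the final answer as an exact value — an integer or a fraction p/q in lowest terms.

Step 1: total draws C(13,4) = 715; favorable C(6,3)*C(7,1) = 140; P = 28/143; answer 28/143
Step 2: S1 = 28/143; threaded value p + q = 171; m = 6024; 6024 = 2^3 * 3 * 251; sigma = (1 + 2 + 4 + 8) * (1 + 3) * (1 + 251) = 15 * 4 * 252 = 15120; answer 15120

15120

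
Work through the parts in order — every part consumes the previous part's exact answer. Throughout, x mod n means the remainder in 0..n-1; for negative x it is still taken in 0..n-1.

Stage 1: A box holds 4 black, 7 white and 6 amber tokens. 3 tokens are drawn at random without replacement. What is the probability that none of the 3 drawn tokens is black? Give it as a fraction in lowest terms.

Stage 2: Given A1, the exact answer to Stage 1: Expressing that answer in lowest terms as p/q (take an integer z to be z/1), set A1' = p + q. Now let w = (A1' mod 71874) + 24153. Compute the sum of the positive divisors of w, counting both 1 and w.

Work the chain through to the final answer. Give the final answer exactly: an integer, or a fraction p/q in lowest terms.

57512

Stage 1: total draws C(17,3) = 680; favorable C(13,3) = 286; P = 143/340; answer 143/340
Stage 2: A1 = 143/340; threaded value p + q = 483; w = 24636; 24636 = 2^2 * 3 * 2053; sigma = (1 + 2 + 4) * (1 + 3) * (1 + 2053) = 7 * 4 * 2054 = 57512; answer 57512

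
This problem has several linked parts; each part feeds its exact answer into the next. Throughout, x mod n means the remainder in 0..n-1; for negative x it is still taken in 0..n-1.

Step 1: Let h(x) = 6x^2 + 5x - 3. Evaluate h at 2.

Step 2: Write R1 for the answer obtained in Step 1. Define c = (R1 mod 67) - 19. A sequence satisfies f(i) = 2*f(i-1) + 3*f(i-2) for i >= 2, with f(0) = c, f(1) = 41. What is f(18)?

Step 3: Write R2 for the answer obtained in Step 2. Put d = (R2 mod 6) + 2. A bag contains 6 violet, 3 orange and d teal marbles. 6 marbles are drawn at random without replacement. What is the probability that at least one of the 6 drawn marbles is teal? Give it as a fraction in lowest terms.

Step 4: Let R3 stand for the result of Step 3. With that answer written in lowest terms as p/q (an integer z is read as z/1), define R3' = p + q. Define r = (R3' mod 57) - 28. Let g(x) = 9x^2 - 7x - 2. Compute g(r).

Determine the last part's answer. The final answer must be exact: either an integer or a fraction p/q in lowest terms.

Step 1: 6*(2)^2 + 5*(2)^1 - 3 = (24) + (10) + (-3) = 31; answer 31
Step 2: R1 = 31; c = 12; f(2) = 2*(41) + 3*(12) = 118; iterating: f(2)=118, f(3)=359, f(4)=1072, f(5)=3221, f(6)=9658, f(7)=28979, f(8)=86932, f(9)=260801, f(10)=782398, f(11)=2347199, f(12)=7041592, f(13)=21124781, f(14)=63374338, f(15)=190123019, f(16)=570369052, f(17)=1711107161, f(18)=5133321478; answer 5133321478
Step 3: R2 = 5133321478; d = 6; total draws C(15,6) = 5005; complement C(9,6) = 84; favorable 5005 - 84 = 4921; P = 703/715; answer 703/715
Step 4: R3 = 703/715; threaded value p + q = 1418; r = 22; 9*(22)^2 - 7*(22)^1 - 2 = (4356) + (-154) + (-2) = 4200; answer 4200

4200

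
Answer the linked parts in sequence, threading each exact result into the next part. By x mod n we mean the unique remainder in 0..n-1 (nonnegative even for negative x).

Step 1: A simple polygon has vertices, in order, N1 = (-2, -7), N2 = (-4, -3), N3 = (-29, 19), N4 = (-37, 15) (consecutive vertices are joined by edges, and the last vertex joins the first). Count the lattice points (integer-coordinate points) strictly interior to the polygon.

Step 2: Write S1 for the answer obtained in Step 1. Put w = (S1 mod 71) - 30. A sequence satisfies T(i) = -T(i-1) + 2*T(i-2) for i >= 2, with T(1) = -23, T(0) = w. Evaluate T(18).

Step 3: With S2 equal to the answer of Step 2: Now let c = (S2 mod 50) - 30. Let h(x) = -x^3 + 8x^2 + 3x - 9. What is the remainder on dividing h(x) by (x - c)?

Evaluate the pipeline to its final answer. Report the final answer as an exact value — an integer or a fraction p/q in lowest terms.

5121

Step 1: cross terms: (-2*-3 - -4*-7)=-22, (-4*19 - -29*-3)=-163, (-29*15 - -37*19)=268, (-37*-7 - -2*15)=289; twice the area = |372| = 372; area = 186; boundary points = 2 + 1 + 4 + 1 = 8; strictly interior points = area - boundary/2 + 1 = 183; answer 183
Step 2: S1 = 183; w = 11; T(2) = -1*(-23) + 2*(11) = 45; iterating: T(2)=45, T(3)=-91, T(4)=181, T(5)=-363, T(6)=725, T(7)=-1451, T(8)=2901, T(9)=-5803, T(10)=11605, T(11)=-23211, T(12)=46421, T(13)=-92843, T(14)=185685, T(15)=-371371, T(16)=742741, T(17)=-1485483, T(18)=2970965; answer 2970965
Step 3: S2 = 2970965; c = -15; remainder = value at the root: -1*(-15)^3 + 8*(-15)^2 + 3*(-15)^1 - 9 = (3375) + (1800) + (-45) + (-9) = 5121; answer 5121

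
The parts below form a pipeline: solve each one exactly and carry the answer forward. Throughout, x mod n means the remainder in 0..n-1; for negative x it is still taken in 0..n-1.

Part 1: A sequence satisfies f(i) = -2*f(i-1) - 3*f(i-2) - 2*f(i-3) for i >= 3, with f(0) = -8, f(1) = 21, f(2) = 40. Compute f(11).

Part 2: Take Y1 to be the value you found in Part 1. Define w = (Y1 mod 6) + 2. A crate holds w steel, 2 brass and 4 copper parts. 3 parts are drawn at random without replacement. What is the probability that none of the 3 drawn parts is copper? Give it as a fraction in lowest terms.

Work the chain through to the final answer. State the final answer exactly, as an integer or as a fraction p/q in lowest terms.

Part 1: f(3) = -2*(40) - 3*(21) - 2*(-8) = -127; iterating: f(3)=-127, f(4)=92, f(5)=117, f(6)=-256, f(7)=-23, f(8)=580, f(9)=-579, f(10)=-536, f(11)=1649; answer 1649
Part 2: Y1 = 1649; w = 7; total draws C(13,3) = 286; favorable C(9,3) = 84; P = 42/143; answer 42/143

42/143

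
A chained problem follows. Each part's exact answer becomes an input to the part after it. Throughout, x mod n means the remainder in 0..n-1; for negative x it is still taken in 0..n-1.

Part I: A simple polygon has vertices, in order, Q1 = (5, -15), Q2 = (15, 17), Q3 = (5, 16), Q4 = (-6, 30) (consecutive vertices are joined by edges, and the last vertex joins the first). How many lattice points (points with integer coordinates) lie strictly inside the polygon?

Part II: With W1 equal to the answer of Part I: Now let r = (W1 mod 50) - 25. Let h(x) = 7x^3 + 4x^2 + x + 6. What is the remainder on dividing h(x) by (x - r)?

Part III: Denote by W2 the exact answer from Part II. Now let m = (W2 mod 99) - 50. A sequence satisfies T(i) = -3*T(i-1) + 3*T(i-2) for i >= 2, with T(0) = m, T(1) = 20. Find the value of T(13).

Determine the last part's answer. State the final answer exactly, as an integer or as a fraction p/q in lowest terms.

Part I: cross terms: (5*17 - 15*-15)=310, (15*16 - 5*17)=155, (5*30 - -6*16)=246, (-6*-15 - 5*30)=-60; twice the area = |651| = 651; area = 651/2; boundary points = 2 + 1 + 1 + 1 = 5; strictly interior points = area - boundary/2 + 1 = 324; answer 324
Part II: W1 = 324; r = -1; remainder = value at the root: 7*(-1)^3 + 4*(-1)^2 + 1*(-1)^1 + 6 = (-7) + (4) + (-1) + (6) = 2; answer 2
Part III: W2 = 2; m = -48; T(2) = -3*(20) + 3*(-48) = -204; iterating: T(2)=-204, T(3)=672, T(4)=-2628, T(5)=9900, T(6)=-37584, T(7)=142452, T(8)=-540108, T(9)=2047680, T(10)=-7763364, T(11)=29433132, T(12)=-111589488, T(13)=423067860; answer 423067860

423067860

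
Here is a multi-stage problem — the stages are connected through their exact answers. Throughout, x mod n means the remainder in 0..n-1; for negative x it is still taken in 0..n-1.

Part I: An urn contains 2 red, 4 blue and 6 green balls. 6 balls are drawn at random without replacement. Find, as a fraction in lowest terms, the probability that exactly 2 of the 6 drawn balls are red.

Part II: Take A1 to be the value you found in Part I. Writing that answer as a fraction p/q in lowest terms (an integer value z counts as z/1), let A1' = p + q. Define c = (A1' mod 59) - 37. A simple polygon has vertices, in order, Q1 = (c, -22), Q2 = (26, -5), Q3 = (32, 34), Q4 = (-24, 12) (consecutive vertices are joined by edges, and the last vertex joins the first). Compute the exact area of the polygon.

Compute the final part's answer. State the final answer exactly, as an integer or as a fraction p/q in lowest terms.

1757

Part I: total draws C(12,6) = 924; favorable C(2,2)*C(10,4) = 210; P = 5/22; answer 5/22
Part II: A1 = 5/22; threaded value p + q = 27; c = -10; cross terms: (-10*-5 - 26*-22)=622, (26*34 - 32*-5)=1044, (32*12 - -24*34)=1200, (-24*-22 - -10*12)=648; twice the area = |3514| = 3514; area = 1757; answer 1757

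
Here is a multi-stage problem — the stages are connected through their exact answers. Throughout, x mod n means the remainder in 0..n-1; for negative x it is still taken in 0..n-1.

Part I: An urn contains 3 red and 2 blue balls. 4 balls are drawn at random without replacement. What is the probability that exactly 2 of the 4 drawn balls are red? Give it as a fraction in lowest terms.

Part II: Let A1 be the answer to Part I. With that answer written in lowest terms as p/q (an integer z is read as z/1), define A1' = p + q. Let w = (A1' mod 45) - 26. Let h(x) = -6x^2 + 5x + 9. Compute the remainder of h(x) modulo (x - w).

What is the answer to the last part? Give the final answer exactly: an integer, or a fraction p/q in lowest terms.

-2025

Part I: total draws C(5,4) = 5; favorable C(3,2)*C(2,2) = 3; P = 3/5; answer 3/5
Part II: A1 = 3/5; threaded value p + q = 8; w = -18; remainder = value at the root: -6*(-18)^2 + 5*(-18)^1 + 9 = (-1944) + (-90) + (9) = -2025; answer -2025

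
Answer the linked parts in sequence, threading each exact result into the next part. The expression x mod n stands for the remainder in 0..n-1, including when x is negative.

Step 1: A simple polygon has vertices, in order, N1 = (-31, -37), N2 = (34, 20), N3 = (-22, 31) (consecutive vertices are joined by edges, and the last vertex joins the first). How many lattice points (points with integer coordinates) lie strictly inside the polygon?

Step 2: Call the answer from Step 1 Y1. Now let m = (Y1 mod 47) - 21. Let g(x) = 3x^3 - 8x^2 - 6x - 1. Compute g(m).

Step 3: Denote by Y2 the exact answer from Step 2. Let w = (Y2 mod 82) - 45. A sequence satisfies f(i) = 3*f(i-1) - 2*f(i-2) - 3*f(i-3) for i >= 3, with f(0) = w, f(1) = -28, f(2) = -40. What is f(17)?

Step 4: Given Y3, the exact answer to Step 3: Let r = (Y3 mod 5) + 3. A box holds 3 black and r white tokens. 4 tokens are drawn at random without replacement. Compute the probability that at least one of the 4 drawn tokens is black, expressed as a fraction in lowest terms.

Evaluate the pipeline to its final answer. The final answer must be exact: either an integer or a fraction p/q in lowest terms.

Step 1: cross terms: (-31*20 - 34*-37)=638, (34*31 - -22*20)=1494, (-22*-37 - -31*31)=1775; twice the area = |3907| = 3907; area = 3907/2; boundary points = 1 + 1 + 1 = 3; strictly interior points = area - boundary/2 + 1 = 1953; answer 1953
Step 2: Y1 = 1953; m = 5; 3*(5)^3 - 8*(5)^2 - 6*(5)^1 - 1 = (375) + (-200) + (-30) + (-1) = 144; answer 144
Step 3: Y2 = 144; w = 17; f(3) = 3*(-40) - 2*(-28) - 3*(17) = -115; iterating: f(3)=-115, f(4)=-181, f(5)=-193, f(6)=128, f(7)=1313, f(8)=4262, f(9)=9776, f(10)=16865, f(11)=18257, f(12)=-8287, f(13)=-111970, f(14)=-374107, f(15)=-873520, f(16)=-1536436, f(17)=-1739947; answer -1739947
Step 4: Y3 = -1739947; r = 6; total draws C(9,4) = 126; complement C(6,4) = 15; favorable 126 - 15 = 111; P = 37/42; answer 37/42

37/42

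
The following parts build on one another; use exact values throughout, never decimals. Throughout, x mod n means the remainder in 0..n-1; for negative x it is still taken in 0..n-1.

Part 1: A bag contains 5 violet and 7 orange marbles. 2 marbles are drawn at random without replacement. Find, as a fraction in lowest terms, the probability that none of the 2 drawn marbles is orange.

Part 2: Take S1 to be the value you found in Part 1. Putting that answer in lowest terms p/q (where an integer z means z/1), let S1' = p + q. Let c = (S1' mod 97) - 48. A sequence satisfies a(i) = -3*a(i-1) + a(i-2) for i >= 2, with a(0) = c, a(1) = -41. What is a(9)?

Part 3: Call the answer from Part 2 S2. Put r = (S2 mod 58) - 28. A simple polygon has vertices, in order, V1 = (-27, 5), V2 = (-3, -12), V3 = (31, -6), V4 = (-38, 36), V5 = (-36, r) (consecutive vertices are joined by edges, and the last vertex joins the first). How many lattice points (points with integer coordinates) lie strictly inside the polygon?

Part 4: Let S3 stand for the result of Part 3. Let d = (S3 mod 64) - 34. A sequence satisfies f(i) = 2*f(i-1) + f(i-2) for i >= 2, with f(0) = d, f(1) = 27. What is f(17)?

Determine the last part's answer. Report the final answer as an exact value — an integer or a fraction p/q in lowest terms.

Part 1: total draws C(12,2) = 66; favorable C(5,2) = 10; P = 5/33; answer 5/33
Part 2: S1 = 5/33; threaded value p + q = 38; c = -10; a(2) = -3*(-41) + 1*(-10) = 113; iterating: a(2)=113, a(3)=-380, a(4)=1253, a(5)=-4139, a(6)=13670, a(7)=-45149, a(8)=149117, a(9)=-492500; answer -492500
Part 3: S2 = -492500; r = 8; cross terms: (-27*-12 - -3*5)=339, (-3*-6 - 31*-12)=390, (31*36 - -38*-6)=888, (-38*8 - -36*36)=992, (-36*5 - -27*8)=36; twice the area = |2645| = 2645; area = 2645/2; boundary points = 1 + 2 + 3 + 2 + 3 = 11; strictly interior points = area - boundary/2 + 1 = 1318; answer 1318
Part 4: S3 = 1318; d = 4; f(2) = 2*(27) + 1*(4) = 58; iterating: f(2)=58, f(3)=143, f(4)=344, f(5)=831, f(6)=2006, f(7)=4843, f(8)=11692, f(9)=28227, f(10)=68146, f(11)=164519, f(12)=397184, f(13)=958887, f(14)=2314958, f(15)=5588803, f(16)=13492564, f(17)=32573931; answer 32573931

32573931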